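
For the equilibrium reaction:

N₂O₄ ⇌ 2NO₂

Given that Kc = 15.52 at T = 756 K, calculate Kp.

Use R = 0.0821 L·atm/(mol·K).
K_p = 963.2892

Δn = (moles gaseous products) − (moles gaseous reactants) = 1
T = 756 K; RT = 0.0821 × 756 = 62.0676
Kp = Kc·(RT)^Δn = 15.52 × (62.0676)^1 = 15.52 × 62.0676 = 963.2892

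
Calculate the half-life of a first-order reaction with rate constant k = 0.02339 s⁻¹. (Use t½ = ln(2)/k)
29.63 s

t½ = ln(2)/k = 0.6931/0.02339 = 29.63 s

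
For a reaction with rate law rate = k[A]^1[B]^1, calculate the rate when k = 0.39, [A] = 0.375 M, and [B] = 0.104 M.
0.01521 M/s

rate = k·[A]^1·[B]^1 = 0.39·(0.375)^1·(0.104)^1 = 0.39·0.375·0.104 = 0.01521 M/s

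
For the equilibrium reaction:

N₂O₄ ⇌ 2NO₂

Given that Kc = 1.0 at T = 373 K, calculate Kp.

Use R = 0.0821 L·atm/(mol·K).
K_p = 30.6233

Δn = (moles gaseous products) − (moles gaseous reactants) = 1
T = 373 K; RT = 0.0821 × 373 = 30.6233
Kp = Kc·(RT)^Δn = 1.0 × (30.6233)^1 = 1.0 × 30.6233 = 30.6233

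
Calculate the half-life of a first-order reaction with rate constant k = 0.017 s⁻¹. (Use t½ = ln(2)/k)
40.77 s

t½ = ln(2)/k = 0.6931/0.017 = 40.77 s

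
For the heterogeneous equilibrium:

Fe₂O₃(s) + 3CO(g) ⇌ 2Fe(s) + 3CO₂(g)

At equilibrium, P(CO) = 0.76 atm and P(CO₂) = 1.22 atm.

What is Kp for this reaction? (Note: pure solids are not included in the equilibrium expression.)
K_p = 4.137

Solids (Fe₂O₃, Fe) are excluded.
Kp = P(CO₂)³/P(CO)³ = (1.22)³/(0.76)³ = 1.816/0.439 = 4.137.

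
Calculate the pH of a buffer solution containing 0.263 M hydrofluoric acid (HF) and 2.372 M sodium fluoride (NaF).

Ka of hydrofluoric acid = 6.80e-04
pH = 4.12

pKa = -log(6.80e-04) = 3.17. pH = pKa + log([A⁻]/[HA]) = 3.17 + log(2.372/0.263)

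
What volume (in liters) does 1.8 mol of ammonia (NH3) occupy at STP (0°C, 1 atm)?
At STP, 1 mol of gas occupies 22.4 L
Volume = 1.8 mol × 22.4 L/mol = 40.32 L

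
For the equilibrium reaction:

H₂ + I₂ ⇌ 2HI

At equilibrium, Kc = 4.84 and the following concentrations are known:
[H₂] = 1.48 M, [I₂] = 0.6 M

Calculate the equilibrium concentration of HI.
[HI] = 2.0731 M

Kc = ([HI]^2) / ([H₂] × [I₂]) = 4.84
[HI]^2 = Kc · (reactant terms)/(other product terms) = 4.84 · 0.888 / 1 = 4.2979
[HI] = (4.2979)^(1/2) = 2.0731 M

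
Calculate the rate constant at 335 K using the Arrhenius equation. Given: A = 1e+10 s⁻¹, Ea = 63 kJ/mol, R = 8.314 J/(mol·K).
1.50e+00 s⁻¹

k = A·exp(-Ea/(R·T)) = 1e+10·exp(-63000/(8.314·335)) = 1e+10·exp(-22.6196) = 1e+10·1.5011e-10 = 1.50e+00 s⁻¹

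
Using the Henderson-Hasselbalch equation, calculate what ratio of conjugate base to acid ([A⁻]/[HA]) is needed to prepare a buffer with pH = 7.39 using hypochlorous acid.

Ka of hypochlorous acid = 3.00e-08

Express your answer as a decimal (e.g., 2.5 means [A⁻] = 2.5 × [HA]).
[A⁻]/[HA] = 0.736

pKa = −log(3.00e-08) = 7.5229. pH = pKa + log([A⁻]/[HA]). 7.39 = 7.5229 + log(ratio). log(ratio) = 7.39 − 7.5229 = -0.1329. ratio = 10^(-0.1329) = 0.736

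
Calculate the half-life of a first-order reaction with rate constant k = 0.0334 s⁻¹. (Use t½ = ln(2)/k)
20.75 s

t½ = ln(2)/k = 0.6931/0.0334 = 20.75 s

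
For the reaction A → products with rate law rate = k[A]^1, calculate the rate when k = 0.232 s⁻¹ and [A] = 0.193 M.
0.04478 M/s

rate = k·[A]^1 = 0.232·(0.193)^1 = 0.232·0.193 = 0.04478 M/s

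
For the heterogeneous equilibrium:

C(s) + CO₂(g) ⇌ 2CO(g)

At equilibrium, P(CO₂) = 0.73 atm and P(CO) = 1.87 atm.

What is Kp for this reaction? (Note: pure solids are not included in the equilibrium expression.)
K_p = 4.790

Solid C is excluded.
Kp = P(CO)²/P(CO₂) = (1.87)²/0.73 = 3.497/0.73 = 4.790.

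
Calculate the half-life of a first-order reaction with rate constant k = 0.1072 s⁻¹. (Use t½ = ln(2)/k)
6.47 s

t½ = ln(2)/k = 0.6931/0.1072 = 6.47 s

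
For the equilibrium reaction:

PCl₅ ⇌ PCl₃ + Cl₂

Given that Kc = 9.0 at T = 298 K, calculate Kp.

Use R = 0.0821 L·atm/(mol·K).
K_p = 220.1922

Δn = (moles gaseous products) − (moles gaseous reactants) = 1
T = 298 K; RT = 0.0821 × 298 = 24.4658
Kp = Kc·(RT)^Δn = 9.0 × (24.4658)^1 = 9.0 × 24.4658 = 220.1922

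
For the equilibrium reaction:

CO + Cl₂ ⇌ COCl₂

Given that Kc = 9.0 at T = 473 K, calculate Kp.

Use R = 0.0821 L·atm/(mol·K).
K_p = 0.2318

Δn = (moles gaseous products) − (moles gaseous reactants) = -1
T = 473 K; RT = 0.0821 × 473 = 38.8333
Kp = Kc·(RT)^Δn = 9.0 × (38.8333)^-1 = 9.0 × 0.0257511 = 0.2318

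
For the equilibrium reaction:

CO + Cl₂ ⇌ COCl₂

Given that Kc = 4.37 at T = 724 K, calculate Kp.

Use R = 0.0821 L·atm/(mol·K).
K_p = 0.0735

Δn = (moles gaseous products) − (moles gaseous reactants) = -1
T = 724 K; RT = 0.0821 × 724 = 59.4404
Kp = Kc·(RT)^Δn = 4.37 × (59.4404)^-1 = 4.37 × 0.0168236 = 0.0735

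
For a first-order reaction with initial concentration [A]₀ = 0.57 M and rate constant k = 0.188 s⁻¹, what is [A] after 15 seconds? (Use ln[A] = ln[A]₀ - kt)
0.0340 M

ln[A] = ln[A]₀ - k·t = ln(0.57) - (0.188)·(15) = -0.5621 - 2.8200 = -3.3821
[A] = e^(-3.3821) = 0.0340 M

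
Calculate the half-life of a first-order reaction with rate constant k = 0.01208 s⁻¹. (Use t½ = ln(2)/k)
57.38 s

t½ = ln(2)/k = 0.6931/0.01208 = 57.38 s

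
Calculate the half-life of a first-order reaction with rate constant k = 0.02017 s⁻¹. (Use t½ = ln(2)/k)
34.37 s

t½ = ln(2)/k = 0.6931/0.02017 = 34.37 s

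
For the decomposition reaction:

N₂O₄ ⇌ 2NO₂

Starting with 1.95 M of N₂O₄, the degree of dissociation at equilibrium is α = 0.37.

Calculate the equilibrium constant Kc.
K_c = 1.6950

x = α·[A]₀ = 0.37 × 1.95 = 0.7215 M dissociated.
At eq: [N₂O₄] = 1.95 − 0.7215 = 1.228 M; [NO₂] = 2x = 1.443 M.
Kc = [NO₂]²/[N₂O₄] = (1.443)²/1.228 = 1.695.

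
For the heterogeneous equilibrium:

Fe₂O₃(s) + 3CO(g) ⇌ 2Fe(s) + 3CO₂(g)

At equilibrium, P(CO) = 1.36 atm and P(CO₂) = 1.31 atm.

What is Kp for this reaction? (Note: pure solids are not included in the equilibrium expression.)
K_p = 0.894

Solids (Fe₂O₃, Fe) are excluded.
Kp = P(CO₂)³/P(CO)³ = (1.31)³/(1.36)³ = 2.248/2.515 = 0.894.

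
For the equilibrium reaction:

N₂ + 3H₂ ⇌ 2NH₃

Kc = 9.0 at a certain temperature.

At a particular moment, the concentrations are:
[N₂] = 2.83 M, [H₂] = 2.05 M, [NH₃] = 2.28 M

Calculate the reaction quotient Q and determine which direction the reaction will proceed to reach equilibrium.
Q = 0.213, Q < K, reaction proceeds forward (toward products)

Q = ([NH₃]^2) / ([N₂] × [H₂]^3)
  = ((2.28)^2) / ((2.83)·(2.05)^3) = 5.1984/24.381 = 0.2132
Since Q = 0.2132 < Kc = 9.0, the reaction proceeds forward (toward products) to reach equilibrium.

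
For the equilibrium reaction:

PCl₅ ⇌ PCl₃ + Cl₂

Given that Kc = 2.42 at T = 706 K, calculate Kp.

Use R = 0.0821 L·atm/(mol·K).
K_p = 140.2695

Δn = (moles gaseous products) − (moles gaseous reactants) = 1
T = 706 K; RT = 0.0821 × 706 = 57.9626
Kp = Kc·(RT)^Δn = 2.42 × (57.9626)^1 = 2.42 × 57.9626 = 140.2695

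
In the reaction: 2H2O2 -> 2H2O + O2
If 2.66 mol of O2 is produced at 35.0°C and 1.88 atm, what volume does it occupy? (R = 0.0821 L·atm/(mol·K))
T = 35.0°C + 273.15 = 308.15 K
V = nRT/P = (2.66 × 0.0821 × 308.15) / 1.88
V = 35.80 L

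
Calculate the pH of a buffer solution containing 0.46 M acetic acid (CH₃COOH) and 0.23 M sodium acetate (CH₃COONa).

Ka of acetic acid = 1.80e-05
pH = 4.44

pKa = -log(1.80e-05) = 4.74. pH = pKa + log([A⁻]/[HA]) = 4.74 + log(0.23/0.46)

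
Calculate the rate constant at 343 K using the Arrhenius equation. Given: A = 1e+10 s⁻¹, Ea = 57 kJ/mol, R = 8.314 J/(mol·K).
2.09e+01 s⁻¹

k = A·exp(-Ea/(R·T)) = 1e+10·exp(-57000/(8.314·343)) = 1e+10·exp(-19.9881) = 1e+10·2.0859e-09 = 2.09e+01 s⁻¹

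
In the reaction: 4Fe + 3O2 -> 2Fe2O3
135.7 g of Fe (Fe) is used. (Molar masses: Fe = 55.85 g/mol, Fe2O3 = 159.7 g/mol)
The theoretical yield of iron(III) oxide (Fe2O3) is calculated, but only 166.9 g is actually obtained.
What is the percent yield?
Moles of Fe = 135.7 g ÷ 55.85 g/mol = 2.42972 mol
Mole ratio: 2 mol Fe2O3 / 4 mol Fe
Moles of Fe2O3 = 2.42972 × (2/4) = 1.21486 mol
Theoretical yield = 1.21486 mol × 159.7 g/mol = 194.01 g
Actual yield = 166.9 g
Percent yield = (166.9 / 194.01) × 100% = 86.0%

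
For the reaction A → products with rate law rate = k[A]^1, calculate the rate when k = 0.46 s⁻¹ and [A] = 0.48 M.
0.2208 M/s

rate = k·[A]^1 = 0.46·(0.48)^1 = 0.46·0.48 = 0.2208 M/s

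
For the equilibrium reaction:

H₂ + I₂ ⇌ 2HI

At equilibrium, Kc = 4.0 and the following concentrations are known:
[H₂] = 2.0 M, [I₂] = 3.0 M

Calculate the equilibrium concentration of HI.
[HI] = 4.8990 M

Kc = ([HI]^2) / ([H₂] × [I₂]) = 4.0
[HI]^2 = Kc · (reactant terms)/(other product terms) = 4.0 · 6 / 1 = 24
[HI] = (24)^(1/2) = 4.8990 M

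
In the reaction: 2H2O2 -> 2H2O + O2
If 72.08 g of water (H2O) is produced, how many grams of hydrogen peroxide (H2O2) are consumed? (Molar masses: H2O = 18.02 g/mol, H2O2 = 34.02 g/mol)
Moles of H2O = 72.08 g ÷ 18.02 g/mol = 4 mol
Mole ratio: 2 mol H2O2 / 2 mol H2O
Moles of H2O2 = 4 × (2/2) = 4 mol
Mass of H2O2 = 4 mol × 34.02 g/mol = 136.1 g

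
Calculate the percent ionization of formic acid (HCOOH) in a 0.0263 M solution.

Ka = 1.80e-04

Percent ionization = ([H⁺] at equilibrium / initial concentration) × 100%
Percent ionization = 7.94%

Let x = [H⁺]. Ka = x²/(C - x) ⇒ x² + (1.80e-04)x - (1.80e-04)(0.0263) = 0. x = 2.0876e-03. Percent = (2.0876e-03/0.0263) × 100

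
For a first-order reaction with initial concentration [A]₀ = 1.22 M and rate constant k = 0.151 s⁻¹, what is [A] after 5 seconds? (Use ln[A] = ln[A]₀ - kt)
0.5734 M

ln[A] = ln[A]₀ - k·t = ln(1.22) - (0.151)·(5) = 0.1989 - 0.7550 = -0.5561
[A] = e^(-0.5561) = 0.5734 M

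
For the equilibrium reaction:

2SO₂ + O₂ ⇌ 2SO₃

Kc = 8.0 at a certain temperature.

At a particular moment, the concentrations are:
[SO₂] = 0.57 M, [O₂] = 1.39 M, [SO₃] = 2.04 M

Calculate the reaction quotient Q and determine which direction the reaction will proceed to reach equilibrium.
Q = 9.215, Q > K, reaction proceeds reverse (toward reactants)

Q = ([SO₃]^2) / ([SO₂]^2 × [O₂])
  = ((2.04)^2) / ((0.57)^2·(1.39)) = 4.1616/0.45161 = 9.215
Since Q = 9.215 > Kc = 8.0, the reaction proceeds reverse (toward reactants) to reach equilibrium.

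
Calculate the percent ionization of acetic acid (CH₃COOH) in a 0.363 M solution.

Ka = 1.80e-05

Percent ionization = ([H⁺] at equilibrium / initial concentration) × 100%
Percent ionization = 0.702%

Let x = [H⁺]. Ka = x²/(C - x) ⇒ x² + (1.80e-05)x - (1.80e-05)(0.363) = 0. x = 2.5472e-03. Percent = (2.5472e-03/0.363) × 100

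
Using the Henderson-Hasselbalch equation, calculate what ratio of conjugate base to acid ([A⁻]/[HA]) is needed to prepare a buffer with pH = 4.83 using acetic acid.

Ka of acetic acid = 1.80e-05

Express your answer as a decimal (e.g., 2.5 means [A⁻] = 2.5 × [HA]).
[A⁻]/[HA] = 1.217

pKa = −log(1.80e-05) = 4.7447. pH = pKa + log([A⁻]/[HA]). 4.83 = 4.7447 + log(ratio). log(ratio) = 4.83 − 4.7447 = 0.0853. ratio = 10^(0.0853) = 1.217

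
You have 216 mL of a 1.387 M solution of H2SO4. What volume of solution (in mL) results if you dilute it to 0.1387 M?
Using M₁V₁ = M₂V₂:
1.387 × 216 = 0.1387 × V₂
V₂ = (1.387 × 216) / 0.1387 = 2160 mL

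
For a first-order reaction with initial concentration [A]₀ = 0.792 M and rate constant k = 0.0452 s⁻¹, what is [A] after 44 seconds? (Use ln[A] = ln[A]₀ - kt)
0.1084 M

ln[A] = ln[A]₀ - k·t = ln(0.792) - (0.0452)·(44) = -0.2332 - 1.9888 = -2.2220
[A] = e^(-2.2220) = 0.1084 M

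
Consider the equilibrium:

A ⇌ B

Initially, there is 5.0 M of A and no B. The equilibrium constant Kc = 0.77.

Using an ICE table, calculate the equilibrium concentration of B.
[B] = 2.175 M

ICE: [A] = 5.0 − x, [B] = x.
Kc = x/(5.0 − x) = 0.77 ⇒ x = 0.77·5.0/(1 + 0.77) = 3.85/1.77 = 2.175.
[B] = x = 2.175 M.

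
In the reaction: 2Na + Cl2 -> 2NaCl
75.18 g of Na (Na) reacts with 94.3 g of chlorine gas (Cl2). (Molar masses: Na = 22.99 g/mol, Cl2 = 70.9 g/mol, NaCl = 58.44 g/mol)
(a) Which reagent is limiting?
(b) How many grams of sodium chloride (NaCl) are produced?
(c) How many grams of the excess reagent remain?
(a) Cl2, (b) 155.5 g, (c) 14.02 g

Moles of Na = 75.18 g ÷ 22.99 g/mol = 3.27012 mol
Moles of Cl2 = 94.3 g ÷ 70.9 g/mol = 1.33004 mol
Moles ÷ coefficient: Na: 3.27012/2 = 1.635, Cl2: 1.33004/1 = 1.33
(a) Cl2 has the smaller value, so Cl2 is the limiting reagent.
(b) Moles of NaCl = 1.33004 mol Cl2 × (2/1) = 2.66008 mol; mass = 2.66008 mol × 58.44 g/mol = 155.5 g
(c) Na consumed = 1.33004 × (2/1) = 2.66008 mol; remaining = 3.27012 − 2.66008 = 0.610033 mol; mass = 0.610033 mol × 22.99 g/mol = 14.02 g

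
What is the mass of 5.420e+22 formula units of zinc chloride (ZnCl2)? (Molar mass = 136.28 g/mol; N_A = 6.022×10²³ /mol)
Moles = 5.420e+22 ÷ 6.022×10²³ = 0.0900033 mol
Mass = 0.0900033 mol × 136.28 g/mol = 12.27 g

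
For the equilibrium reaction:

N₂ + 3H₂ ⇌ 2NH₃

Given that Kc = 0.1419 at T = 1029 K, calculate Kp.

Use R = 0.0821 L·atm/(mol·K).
K_p = 1.99e-05

Δn = (moles gaseous products) − (moles gaseous reactants) = -2
T = 1029 K; RT = 0.0821 × 1029 = 84.4809
Kp = Kc·(RT)^Δn = 0.1419 × (84.4809)^-2 = 0.1419 × 0.000140114 = 1.99e-05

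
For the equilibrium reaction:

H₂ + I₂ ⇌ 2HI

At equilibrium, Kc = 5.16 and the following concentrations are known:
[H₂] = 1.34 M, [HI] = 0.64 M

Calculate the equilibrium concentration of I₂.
[I₂] = 0.0592 M

Kc = ([HI]^2) / ([H₂] × [I₂]) = 5.16
[I₂]^1 = (product terms)/(Kc · other reactant terms) = 0.4096 / (5.16 · 1.34) = 0.059239
[I₂] = 0.0592 M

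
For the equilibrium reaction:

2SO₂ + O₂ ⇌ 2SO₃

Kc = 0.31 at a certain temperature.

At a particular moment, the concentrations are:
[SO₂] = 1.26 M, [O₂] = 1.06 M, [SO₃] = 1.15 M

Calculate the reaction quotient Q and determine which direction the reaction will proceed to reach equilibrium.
Q = 0.786, Q > K, reaction proceeds reverse (toward reactants)

Q = ([SO₃]^2) / ([SO₂]^2 × [O₂])
  = ((1.15)^2) / ((1.26)^2·(1.06)) = 1.3225/1.6829 = 0.7859
Since Q = 0.7859 > Kc = 0.31, the reaction proceeds reverse (toward reactants) to reach equilibrium.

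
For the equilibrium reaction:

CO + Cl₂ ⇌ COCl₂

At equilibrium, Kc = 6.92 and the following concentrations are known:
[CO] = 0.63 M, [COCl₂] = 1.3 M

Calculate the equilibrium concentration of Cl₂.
[Cl₂] = 0.2982 M

Kc = ([COCl₂]) / ([CO] × [Cl₂]) = 6.92
[Cl₂]^1 = (product terms)/(Kc · other reactant terms) = 1.3 / (6.92 · 0.63) = 0.29819
[Cl₂] = 0.2982 M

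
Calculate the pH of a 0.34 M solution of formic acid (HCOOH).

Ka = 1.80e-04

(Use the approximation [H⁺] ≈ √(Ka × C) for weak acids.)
pH = 2.11

[H⁺] = √(Ka × C) = √(1.80e-04 × 0.34) = 7.8230e-03. pH = -log(7.8230e-03)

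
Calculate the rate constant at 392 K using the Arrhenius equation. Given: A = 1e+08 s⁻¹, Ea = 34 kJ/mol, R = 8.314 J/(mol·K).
2.95e+03 s⁻¹

k = A·exp(-Ea/(R·T)) = 1e+08·exp(-34000/(8.314·392)) = 1e+08·exp(-10.4324) = 1e+08·2.9463e-05 = 2.95e+03 s⁻¹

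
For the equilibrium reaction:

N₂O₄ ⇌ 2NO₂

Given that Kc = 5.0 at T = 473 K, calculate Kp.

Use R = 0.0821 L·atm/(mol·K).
K_p = 194.1665

Δn = (moles gaseous products) − (moles gaseous reactants) = 1
T = 473 K; RT = 0.0821 × 473 = 38.8333
Kp = Kc·(RT)^Δn = 5.0 × (38.8333)^1 = 5.0 × 38.8333 = 194.1665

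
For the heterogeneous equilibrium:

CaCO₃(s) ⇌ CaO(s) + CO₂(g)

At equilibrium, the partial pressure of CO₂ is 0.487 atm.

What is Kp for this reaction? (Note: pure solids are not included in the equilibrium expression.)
K_p = 0.487

Solids (CaCO₃, CaO) have activity 1 and are excluded.
Kp = P(CO₂) = 0.487.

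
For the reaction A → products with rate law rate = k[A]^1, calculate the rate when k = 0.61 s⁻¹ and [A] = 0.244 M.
0.1488 M/s

rate = k·[A]^1 = 0.61·(0.244)^1 = 0.61·0.244 = 0.1488 M/s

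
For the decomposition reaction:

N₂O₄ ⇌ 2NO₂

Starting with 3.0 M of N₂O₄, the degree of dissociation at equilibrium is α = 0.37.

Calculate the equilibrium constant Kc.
K_c = 2.6076

x = α·[A]₀ = 0.37 × 3.0 = 1.11 M dissociated.
At eq: [N₂O₄] = 3.0 − 1.11 = 1.89 M; [NO₂] = 2x = 2.22 M.
Kc = [NO₂]²/[N₂O₄] = (2.22)²/1.89 = 2.608.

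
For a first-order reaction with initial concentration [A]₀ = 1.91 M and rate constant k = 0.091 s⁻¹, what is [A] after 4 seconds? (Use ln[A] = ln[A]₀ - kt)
1.3272 M

ln[A] = ln[A]₀ - k·t = ln(1.91) - (0.091)·(4) = 0.6471 - 0.3640 = 0.2831
[A] = e^(0.2831) = 1.3272 M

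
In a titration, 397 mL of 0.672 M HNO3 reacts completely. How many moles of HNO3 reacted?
Moles = Molarity × Volume (L)
Moles = 0.672 M × 0.397 L = 0.2668 mol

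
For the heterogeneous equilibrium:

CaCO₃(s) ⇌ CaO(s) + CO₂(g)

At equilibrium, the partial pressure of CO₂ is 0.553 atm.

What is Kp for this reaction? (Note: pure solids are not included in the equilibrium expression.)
K_p = 0.553

Solids (CaCO₃, CaO) have activity 1 and are excluded.
Kp = P(CO₂) = 0.553.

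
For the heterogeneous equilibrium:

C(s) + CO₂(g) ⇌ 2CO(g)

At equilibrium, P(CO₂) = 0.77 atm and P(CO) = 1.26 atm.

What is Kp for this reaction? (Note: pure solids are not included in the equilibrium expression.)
K_p = 2.062

Solid C is excluded.
Kp = P(CO)²/P(CO₂) = (1.26)²/0.77 = 1.588/0.77 = 2.062.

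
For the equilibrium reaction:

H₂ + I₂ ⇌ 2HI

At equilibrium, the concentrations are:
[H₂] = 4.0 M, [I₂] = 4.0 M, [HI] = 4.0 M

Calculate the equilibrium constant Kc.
K_c = 1.0000

Kc = ([HI]^2) / ([H₂] × [I₂])
   = ((4.0)^2) / ((4.0)·(4.0))
   = 16 / 16 = 1.0000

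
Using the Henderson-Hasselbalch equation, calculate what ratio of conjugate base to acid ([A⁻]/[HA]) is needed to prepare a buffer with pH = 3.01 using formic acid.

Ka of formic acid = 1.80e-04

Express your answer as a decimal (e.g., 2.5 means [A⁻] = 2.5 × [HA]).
[A⁻]/[HA] = 0.184

pKa = −log(1.80e-04) = 3.7447. pH = pKa + log([A⁻]/[HA]). 3.01 = 3.7447 + log(ratio). log(ratio) = 3.01 − 3.7447 = -0.7347. ratio = 10^(-0.7347) = 0.184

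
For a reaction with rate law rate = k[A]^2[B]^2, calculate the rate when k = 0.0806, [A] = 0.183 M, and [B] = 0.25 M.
0.0001687 M/s

rate = k·[A]^2·[B]^2 = 0.0806·(0.183)^2·(0.25)^2 = 0.0806·0.033489·0.0625 = 0.0001687 M/s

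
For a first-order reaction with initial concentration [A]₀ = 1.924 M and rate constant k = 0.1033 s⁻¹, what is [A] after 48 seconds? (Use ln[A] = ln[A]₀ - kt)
0.0135 M

ln[A] = ln[A]₀ - k·t = ln(1.924) - (0.1033)·(48) = 0.6544 - 4.9584 = -4.3040
[A] = e^(-4.3040) = 0.0135 M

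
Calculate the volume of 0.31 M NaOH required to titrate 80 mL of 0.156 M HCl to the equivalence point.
V_{base} = 40.3 mL

At equivalence: moles acid = moles base.
moles HCl = 0.156 M × 0.08 L = 0.01248 mol
V_NaOH = 0.01248 mol ÷ 0.31 M = 0.04026 L = 40.3 mL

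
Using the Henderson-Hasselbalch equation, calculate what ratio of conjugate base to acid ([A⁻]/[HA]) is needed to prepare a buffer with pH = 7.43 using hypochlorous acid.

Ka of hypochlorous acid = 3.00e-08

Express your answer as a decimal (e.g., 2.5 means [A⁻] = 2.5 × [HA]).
[A⁻]/[HA] = 0.807

pKa = −log(3.00e-08) = 7.5229. pH = pKa + log([A⁻]/[HA]). 7.43 = 7.5229 + log(ratio). log(ratio) = 7.43 − 7.5229 = -0.0929. ratio = 10^(-0.0929) = 0.807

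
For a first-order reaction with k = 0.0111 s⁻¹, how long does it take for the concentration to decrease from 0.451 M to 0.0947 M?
140.61 s

From ln[A] = ln[A]₀ - k·t: t = ln([A]₀/[A])/k = ln(0.451/0.0947)/0.0111 = ln(4.7624)/0.0111 = 1.5608/0.0111 = 140.61 s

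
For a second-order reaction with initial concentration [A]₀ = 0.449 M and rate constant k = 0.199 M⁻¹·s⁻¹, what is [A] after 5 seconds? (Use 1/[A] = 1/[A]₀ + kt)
0.3103 M

1/[A] = 1/[A]₀ + k·t = 1/0.449 + (0.199)·(5) = 2.2272 + 0.9950 = 3.2222
[A] = 1/3.2222 = 0.3103 M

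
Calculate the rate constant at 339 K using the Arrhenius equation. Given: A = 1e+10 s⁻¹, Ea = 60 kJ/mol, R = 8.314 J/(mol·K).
5.68e+00 s⁻¹

k = A·exp(-Ea/(R·T)) = 1e+10·exp(-60000/(8.314·339)) = 1e+10·exp(-21.2883) = 1e+10·5.6833e-10 = 5.68e+00 s⁻¹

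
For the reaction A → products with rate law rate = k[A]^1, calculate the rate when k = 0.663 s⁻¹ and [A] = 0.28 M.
0.1856 M/s

rate = k·[A]^1 = 0.663·(0.28)^1 = 0.663·0.28 = 0.1856 M/s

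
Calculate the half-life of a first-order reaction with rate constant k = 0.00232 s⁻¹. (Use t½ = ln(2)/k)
298.77 s

t½ = ln(2)/k = 0.6931/0.00232 = 298.77 s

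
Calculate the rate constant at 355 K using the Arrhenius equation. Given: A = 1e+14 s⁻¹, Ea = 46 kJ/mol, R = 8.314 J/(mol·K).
1.70e+07 s⁻¹

k = A·exp(-Ea/(R·T)) = 1e+14·exp(-46000/(8.314·355)) = 1e+14·exp(-15.5855) = 1e+14·1.7034e-07 = 1.70e+07 s⁻¹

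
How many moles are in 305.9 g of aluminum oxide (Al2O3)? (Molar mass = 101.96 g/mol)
Moles = 305.9 g ÷ 101.96 g/mol = 3 mol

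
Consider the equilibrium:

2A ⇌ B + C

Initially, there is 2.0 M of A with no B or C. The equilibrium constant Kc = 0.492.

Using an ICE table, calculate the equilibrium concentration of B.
[B] = 0.584 M

ICE: [A] = 2.0 − 2x, [B] = [C] = x.
Kc = x²/(2.0 − 2x)² = 0.492 ⇒ √Kc = x/(2.0 − 2x).
x = √0.492·2.0/(1 + 2√0.492) = 0.70143·2.0/2.4029 = 0.58383.
[B] = x = 0.584 M.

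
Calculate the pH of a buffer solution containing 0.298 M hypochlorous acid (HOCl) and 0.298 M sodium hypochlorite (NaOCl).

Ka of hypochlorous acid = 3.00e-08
pH = 7.52

pKa = -log(3.00e-08) = 7.52. pH = pKa + log([A⁻]/[HA]) = 7.52 + log(0.298/0.298)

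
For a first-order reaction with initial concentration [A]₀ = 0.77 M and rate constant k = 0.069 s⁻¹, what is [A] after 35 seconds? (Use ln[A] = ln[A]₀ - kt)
0.0688 M

ln[A] = ln[A]₀ - k·t = ln(0.77) - (0.069)·(35) = -0.2614 - 2.4150 = -2.6764
[A] = e^(-2.6764) = 0.0688 M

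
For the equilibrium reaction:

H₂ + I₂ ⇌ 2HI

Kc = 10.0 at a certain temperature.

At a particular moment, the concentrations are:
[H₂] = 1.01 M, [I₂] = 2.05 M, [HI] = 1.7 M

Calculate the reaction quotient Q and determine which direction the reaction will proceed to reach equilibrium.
Q = 1.396, Q < K, reaction proceeds forward (toward products)

Q = ([HI]^2) / ([H₂] × [I₂])
  = ((1.7)^2) / ((1.01)·(2.05)) = 2.89/2.0705 = 1.396
Since Q = 1.396 < Kc = 10.0, the reaction proceeds forward (toward products) to reach equilibrium.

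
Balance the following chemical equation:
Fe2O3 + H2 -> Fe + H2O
Balanced equation:
Fe2O3 + 3H2 -> 2Fe + 3H2O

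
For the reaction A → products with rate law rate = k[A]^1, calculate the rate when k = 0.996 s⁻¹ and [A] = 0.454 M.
0.4522 M/s

rate = k·[A]^1 = 0.996·(0.454)^1 = 0.996·0.454 = 0.4522 M/s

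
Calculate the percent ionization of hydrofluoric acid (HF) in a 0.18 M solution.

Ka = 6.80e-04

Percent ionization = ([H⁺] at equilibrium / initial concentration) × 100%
Percent ionization = 5.96%

Let x = [H⁺]. Ka = x²/(C - x) ⇒ x² + (6.80e-04)x - (6.80e-04)(0.18) = 0. x = 1.0729e-02. Percent = (1.0729e-02/0.18) × 100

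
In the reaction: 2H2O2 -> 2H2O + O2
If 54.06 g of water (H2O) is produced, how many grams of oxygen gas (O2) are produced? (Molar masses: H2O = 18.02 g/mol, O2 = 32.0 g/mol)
Moles of H2O = 54.06 g ÷ 18.02 g/mol = 3 mol
Mole ratio: 1 mol O2 / 2 mol H2O
Moles of O2 = 3 × (1/2) = 1.5 mol
Mass of O2 = 1.5 mol × 32.0 g/mol = 48 g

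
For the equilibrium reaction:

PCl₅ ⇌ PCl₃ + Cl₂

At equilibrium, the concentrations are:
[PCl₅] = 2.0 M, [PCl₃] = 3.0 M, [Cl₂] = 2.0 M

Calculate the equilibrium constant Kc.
K_c = 3.0000

Kc = ([PCl₃] × [Cl₂]) / ([PCl₅])
   = ((3.0)·(2.0)) / ((2.0))
   = 6 / 2 = 3.0000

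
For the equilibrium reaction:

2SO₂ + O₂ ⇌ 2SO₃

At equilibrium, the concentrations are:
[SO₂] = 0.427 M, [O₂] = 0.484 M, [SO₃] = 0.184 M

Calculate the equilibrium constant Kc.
K_c = 0.3836

Kc = ([SO₃]^2) / ([SO₂]^2 × [O₂])
   = ((0.184)^2) / ((0.427)^2·(0.484))
   = 0.033856 / 0.088247 = 0.3836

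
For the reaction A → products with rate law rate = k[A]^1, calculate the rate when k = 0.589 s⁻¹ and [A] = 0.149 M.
0.08776 M/s

rate = k·[A]^1 = 0.589·(0.149)^1 = 0.589·0.149 = 0.08776 M/s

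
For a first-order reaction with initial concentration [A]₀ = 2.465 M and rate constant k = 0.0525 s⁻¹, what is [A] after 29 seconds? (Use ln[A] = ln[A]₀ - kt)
0.5378 M

ln[A] = ln[A]₀ - k·t = ln(2.465) - (0.0525)·(29) = 0.9022 - 1.5225 = -0.6203
[A] = e^(-0.6203) = 0.5378 M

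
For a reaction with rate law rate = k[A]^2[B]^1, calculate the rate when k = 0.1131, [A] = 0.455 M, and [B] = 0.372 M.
0.00871 M/s

rate = k·[A]^2·[B]^1 = 0.1131·(0.455)^2·(0.372)^1 = 0.1131·0.207025·0.372 = 0.00871 M/s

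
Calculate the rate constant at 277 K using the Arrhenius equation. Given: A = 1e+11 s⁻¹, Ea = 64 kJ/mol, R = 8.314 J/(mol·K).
8.53e-02 s⁻¹

k = A·exp(-Ea/(R·T)) = 1e+11·exp(-64000/(8.314·277)) = 1e+11·exp(-27.7901) = 1e+11·8.5292e-13 = 8.53e-02 s⁻¹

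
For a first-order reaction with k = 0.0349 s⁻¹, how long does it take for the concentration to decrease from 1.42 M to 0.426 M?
34.50 s

From ln[A] = ln[A]₀ - k·t: t = ln([A]₀/[A])/k = ln(1.42/0.426)/0.0349 = ln(3.3333)/0.0349 = 1.2040/0.0349 = 34.50 s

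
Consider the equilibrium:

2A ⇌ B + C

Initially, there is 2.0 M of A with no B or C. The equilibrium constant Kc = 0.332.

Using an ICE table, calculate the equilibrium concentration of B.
[B] = 0.535 M

ICE: [A] = 2.0 − 2x, [B] = [C] = x.
Kc = x²/(2.0 − 2x)² = 0.332 ⇒ √Kc = x/(2.0 − 2x).
x = √0.332·2.0/(1 + 2√0.332) = 0.57619·2.0/2.1524 = 0.5354.
[B] = x = 0.535 M.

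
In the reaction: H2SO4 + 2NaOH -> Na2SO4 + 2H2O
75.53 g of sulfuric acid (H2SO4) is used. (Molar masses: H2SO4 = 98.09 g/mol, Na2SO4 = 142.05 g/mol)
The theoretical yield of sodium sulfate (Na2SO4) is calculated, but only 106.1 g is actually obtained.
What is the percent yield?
Moles of H2SO4 = 75.53 g ÷ 98.09 g/mol = 0.770007 mol
Mole ratio: 1 mol Na2SO4 / 1 mol H2SO4
Moles of Na2SO4 = 0.770007 × (1/1) = 0.770007 mol
Theoretical yield = 0.770007 mol × 142.05 g/mol = 109.38 g
Actual yield = 106.1 g
Percent yield = (106.1 / 109.38) × 100% = 97.0%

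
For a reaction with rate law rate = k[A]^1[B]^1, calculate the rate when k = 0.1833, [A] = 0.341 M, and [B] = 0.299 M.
0.01869 M/s

rate = k·[A]^1·[B]^1 = 0.1833·(0.341)^1·(0.299)^1 = 0.1833·0.341·0.299 = 0.01869 M/s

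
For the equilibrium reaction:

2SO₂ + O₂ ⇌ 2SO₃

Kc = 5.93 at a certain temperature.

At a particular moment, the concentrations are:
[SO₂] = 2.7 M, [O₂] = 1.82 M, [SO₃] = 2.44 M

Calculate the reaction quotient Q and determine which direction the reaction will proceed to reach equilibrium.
Q = 0.449, Q < K, reaction proceeds forward (toward products)

Q = ([SO₃]^2) / ([SO₂]^2 × [O₂])
  = ((2.44)^2) / ((2.7)^2·(1.82)) = 5.9536/13.268 = 0.4487
Since Q = 0.4487 < Kc = 5.93, the reaction proceeds forward (toward products) to reach equilibrium.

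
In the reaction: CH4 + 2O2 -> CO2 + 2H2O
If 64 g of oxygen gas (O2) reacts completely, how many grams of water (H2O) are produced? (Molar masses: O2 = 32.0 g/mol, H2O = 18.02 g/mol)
Moles of O2 = 64 g ÷ 32.0 g/mol = 2 mol
Mole ratio: 2 mol H2O / 2 mol O2
Moles of H2O = 2 × (2/2) = 2 mol
Mass of H2O = 2 mol × 18.02 g/mol = 36.04 g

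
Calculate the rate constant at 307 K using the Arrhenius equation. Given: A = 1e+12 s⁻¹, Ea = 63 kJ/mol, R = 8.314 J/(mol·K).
1.91e+01 s⁻¹

k = A·exp(-Ea/(R·T)) = 1e+12·exp(-63000/(8.314·307)) = 1e+12·exp(-24.6827) = 1e+12·1.9074e-11 = 1.91e+01 s⁻¹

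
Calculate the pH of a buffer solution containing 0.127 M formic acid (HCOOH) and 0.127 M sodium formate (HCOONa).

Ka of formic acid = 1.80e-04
pH = 3.74

pKa = -log(1.80e-04) = 3.74. pH = pKa + log([A⁻]/[HA]) = 3.74 + log(0.127/0.127)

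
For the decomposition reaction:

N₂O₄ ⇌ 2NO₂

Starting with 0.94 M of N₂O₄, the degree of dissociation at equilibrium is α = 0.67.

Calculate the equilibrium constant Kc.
K_c = 5.1147

x = α·[A]₀ = 0.67 × 0.94 = 0.6298 M dissociated.
At eq: [N₂O₄] = 0.94 − 0.6298 = 0.3102 M; [NO₂] = 2x = 1.26 M.
Kc = [NO₂]²/[N₂O₄] = (1.26)²/0.3102 = 5.115.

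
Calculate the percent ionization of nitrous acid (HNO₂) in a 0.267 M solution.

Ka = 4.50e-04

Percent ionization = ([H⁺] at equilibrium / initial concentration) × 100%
Percent ionization = 4.02%

Let x = [H⁺]. Ka = x²/(C - x) ⇒ x² + (4.50e-04)x - (4.50e-04)(0.267) = 0. x = 1.0739e-02. Percent = (1.0739e-02/0.267) × 100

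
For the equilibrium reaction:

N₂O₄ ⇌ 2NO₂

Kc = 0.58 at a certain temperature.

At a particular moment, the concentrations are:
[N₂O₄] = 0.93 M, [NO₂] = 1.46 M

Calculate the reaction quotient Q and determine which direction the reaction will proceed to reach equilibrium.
Q = 2.292, Q > K, reaction proceeds reverse (toward reactants)

Q = ([NO₂]^2) / ([N₂O₄])
  = ((1.46)^2) / ((0.93)) = 2.1316/0.93 = 2.292
Since Q = 2.292 > Kc = 0.58, the reaction proceeds reverse (toward reactants) to reach equilibrium.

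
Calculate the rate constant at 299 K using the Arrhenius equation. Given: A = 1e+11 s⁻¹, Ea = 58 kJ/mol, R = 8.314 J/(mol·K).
7.36e+00 s⁻¹

k = A·exp(-Ea/(R·T)) = 1e+11·exp(-58000/(8.314·299)) = 1e+11·exp(-23.3317) = 1e+11·7.3648e-11 = 7.36e+00 s⁻¹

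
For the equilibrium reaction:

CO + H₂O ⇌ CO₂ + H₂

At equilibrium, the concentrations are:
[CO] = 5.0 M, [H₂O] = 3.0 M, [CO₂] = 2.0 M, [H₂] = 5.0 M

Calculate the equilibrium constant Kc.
K_c = 0.6667

Kc = ([CO₂] × [H₂]) / ([CO] × [H₂O])
   = ((2.0)·(5.0)) / ((5.0)·(3.0))
   = 10 / 15 = 0.6667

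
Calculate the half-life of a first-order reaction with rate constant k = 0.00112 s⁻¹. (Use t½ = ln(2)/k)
618.88 s

t½ = ln(2)/k = 0.6931/0.00112 = 618.88 s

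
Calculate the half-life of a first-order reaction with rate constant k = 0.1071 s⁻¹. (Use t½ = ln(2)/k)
6.47 s

t½ = ln(2)/k = 0.6931/0.1071 = 6.47 s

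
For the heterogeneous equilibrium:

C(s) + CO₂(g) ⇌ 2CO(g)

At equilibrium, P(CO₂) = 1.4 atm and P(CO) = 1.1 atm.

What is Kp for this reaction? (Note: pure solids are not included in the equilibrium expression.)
K_p = 0.864

Solid C is excluded.
Kp = P(CO)²/P(CO₂) = (1.1)²/1.4 = 1.21/1.4 = 0.864.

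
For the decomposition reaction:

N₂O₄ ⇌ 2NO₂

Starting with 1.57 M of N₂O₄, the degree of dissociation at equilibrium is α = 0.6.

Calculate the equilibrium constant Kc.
K_c = 5.6520

x = α·[A]₀ = 0.6 × 1.57 = 0.942 M dissociated.
At eq: [N₂O₄] = 1.57 − 0.942 = 0.628 M; [NO₂] = 2x = 1.884 M.
Kc = [NO₂]²/[N₂O₄] = (1.884)²/0.628 = 5.652.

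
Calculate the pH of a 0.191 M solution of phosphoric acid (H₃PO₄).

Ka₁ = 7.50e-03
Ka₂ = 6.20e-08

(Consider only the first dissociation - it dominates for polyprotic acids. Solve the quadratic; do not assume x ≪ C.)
pH = 1.46

x² + Ka₁·x − Ka₁·C = 0 with Ka₁ = 7.50e-03, C = 0.191.
x = (−Ka₁ + √(Ka₁² + 4·Ka₁·C))/2 = 3.4284e-02 M, so pH = 1.46.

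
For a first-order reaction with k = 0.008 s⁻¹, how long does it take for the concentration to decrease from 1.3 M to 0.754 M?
68.09 s

From ln[A] = ln[A]₀ - k·t: t = ln([A]₀/[A])/k = ln(1.3/0.754)/0.008 = ln(1.7241)/0.008 = 0.5447/0.008 = 68.09 s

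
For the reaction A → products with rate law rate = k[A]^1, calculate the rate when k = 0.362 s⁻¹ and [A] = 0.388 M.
0.1405 M/s

rate = k·[A]^1 = 0.362·(0.388)^1 = 0.362·0.388 = 0.1405 M/s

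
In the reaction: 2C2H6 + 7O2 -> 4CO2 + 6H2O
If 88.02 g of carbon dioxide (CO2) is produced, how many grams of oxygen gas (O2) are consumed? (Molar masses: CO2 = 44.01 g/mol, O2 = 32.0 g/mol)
Moles of CO2 = 88.02 g ÷ 44.01 g/mol = 2 mol
Mole ratio: 7 mol O2 / 4 mol CO2
Moles of O2 = 2 × (7/4) = 3.5 mol
Mass of O2 = 3.5 mol × 32.0 g/mol = 112 g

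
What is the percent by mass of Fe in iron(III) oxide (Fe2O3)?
Mass of Fe in formula = 55.85 × 2 = 111.7 g/mol
Molar mass = 159.7 g/mol
% Fe = (111.7/159.7) × 100% = 69.94%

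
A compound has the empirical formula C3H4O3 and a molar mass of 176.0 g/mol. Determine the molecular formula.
Empirical formula mass of C3H4O3 = 88.06 g/mol
Multiplier = 176.0 / 88.06 ≈ 2
Molecular formula = (C3H4O3) × 2 = C6H8O6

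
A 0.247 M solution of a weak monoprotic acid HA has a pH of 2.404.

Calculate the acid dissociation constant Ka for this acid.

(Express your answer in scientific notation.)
K_a = 6.40e-05

[H⁺] = 10^(−pH) = 10^(−2.404) = 3.945e-03 M. For HA ⇌ H⁺ + A⁻, Ka = x²/(C − x) = (3.945e-03)²/(0.247 − 3.945e-03) = 6.40e-05.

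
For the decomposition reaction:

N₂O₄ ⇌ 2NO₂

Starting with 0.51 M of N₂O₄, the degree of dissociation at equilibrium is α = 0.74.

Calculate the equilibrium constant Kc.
K_c = 4.2966

x = α·[A]₀ = 0.74 × 0.51 = 0.3774 M dissociated.
At eq: [N₂O₄] = 0.51 − 0.3774 = 0.1326 M; [NO₂] = 2x = 0.7548 M.
Kc = [NO₂]²/[N₂O₄] = (0.7548)²/0.1326 = 4.297.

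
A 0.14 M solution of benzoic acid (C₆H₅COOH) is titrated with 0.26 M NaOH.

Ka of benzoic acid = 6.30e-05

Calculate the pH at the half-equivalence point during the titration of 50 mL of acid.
pH = pKa = 4.20

At the half-equivalence point, [HA] = [A⁻], so by Henderson–Hasselbalch pH = pKa + log(1) = pKa.
pKa = −log(6.30e-05) = 4.20.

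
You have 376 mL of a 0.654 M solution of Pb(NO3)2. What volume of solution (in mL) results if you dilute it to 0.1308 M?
Using M₁V₁ = M₂V₂:
0.654 × 376 = 0.1308 × V₂
V₂ = (0.654 × 376) / 0.1308 = 1880 mL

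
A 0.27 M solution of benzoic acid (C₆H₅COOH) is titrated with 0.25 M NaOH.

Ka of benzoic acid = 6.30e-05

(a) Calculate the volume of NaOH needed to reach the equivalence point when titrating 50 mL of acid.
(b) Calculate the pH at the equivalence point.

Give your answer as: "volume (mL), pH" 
V = 54.0 mL, pH = 8.66

(a) At equivalence: moles acid = moles base.
moles acid = 0.27 × 0.05 = 0.0135 mol; V_NaOH = 0.0135/0.25 = 0.054 L = 54.0 mL.
(b) At equivalence, all acid → conjugate base A⁻ at [A⁻] = 0.0135/0.104 = 0.1298 M.
Kb = Kw/Ka = 1.0e-14/6.30e-05 = 1.587e-10; [OH⁻] = √(Kb·[A⁻]) = 4.539e-06; pOH = 5.34; pH = 14 − pOH = 8.66.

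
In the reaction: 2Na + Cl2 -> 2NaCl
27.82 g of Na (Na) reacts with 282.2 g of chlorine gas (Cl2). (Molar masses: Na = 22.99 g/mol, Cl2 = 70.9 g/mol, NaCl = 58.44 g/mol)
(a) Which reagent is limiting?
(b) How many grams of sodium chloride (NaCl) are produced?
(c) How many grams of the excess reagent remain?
(a) Na, (b) 70.72 g, (c) 239.3 g

Moles of Na = 27.82 g ÷ 22.99 g/mol = 1.21009 mol
Moles of Cl2 = 282.2 g ÷ 70.9 g/mol = 3.98025 mol
Moles ÷ coefficient: Na: 1.21009/2 = 0.605, Cl2: 3.98025/1 = 3.98
(a) Na has the smaller value, so Na is the limiting reagent.
(b) Moles of NaCl = 1.21009 mol Na × (2/2) = 1.21009 mol; mass = 1.21009 mol × 58.44 g/mol = 70.72 g
(c) Cl2 consumed = 1.21009 × (1/2) = 0.605046 mol; remaining = 3.98025 − 0.605046 = 3.37521 mol; mass = 3.37521 mol × 70.9 g/mol = 239.3 g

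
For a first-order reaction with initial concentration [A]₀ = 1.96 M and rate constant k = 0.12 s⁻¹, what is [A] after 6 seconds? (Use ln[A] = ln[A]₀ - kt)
0.9540 M

ln[A] = ln[A]₀ - k·t = ln(1.96) - (0.12)·(6) = 0.6729 - 0.7200 = -0.0471
[A] = e^(-0.0471) = 0.9540 M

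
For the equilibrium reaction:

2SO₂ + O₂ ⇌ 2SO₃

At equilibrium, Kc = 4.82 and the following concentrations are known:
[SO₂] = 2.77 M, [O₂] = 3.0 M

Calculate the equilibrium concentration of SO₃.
[SO₃] = 10.5333 M

Kc = ([SO₃]^2) / ([SO₂]^2 × [O₂]) = 4.82
[SO₃]^2 = Kc · (reactant terms)/(other product terms) = 4.82 · 23.019 / 1 = 110.95
[SO₃] = (110.95)^(1/2) = 10.5333 M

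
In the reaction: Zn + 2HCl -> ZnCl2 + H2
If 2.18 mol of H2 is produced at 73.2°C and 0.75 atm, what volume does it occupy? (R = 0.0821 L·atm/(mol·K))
T = 73.2°C + 273.15 = 346.35 K
V = nRT/P = (2.18 × 0.0821 × 346.35) / 0.75
V = 82.65 L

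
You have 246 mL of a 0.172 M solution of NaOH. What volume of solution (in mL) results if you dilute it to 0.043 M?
Using M₁V₁ = M₂V₂:
0.172 × 246 = 0.043 × V₂
V₂ = (0.172 × 246) / 0.043 = 984 mL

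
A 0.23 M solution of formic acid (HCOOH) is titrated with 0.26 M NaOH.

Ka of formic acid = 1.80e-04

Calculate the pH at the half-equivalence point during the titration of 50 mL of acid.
pH = pKa = 3.74

At the half-equivalence point, [HA] = [A⁻], so by Henderson–Hasselbalch pH = pKa + log(1) = pKa.
pKa = −log(1.80e-04) = 3.74.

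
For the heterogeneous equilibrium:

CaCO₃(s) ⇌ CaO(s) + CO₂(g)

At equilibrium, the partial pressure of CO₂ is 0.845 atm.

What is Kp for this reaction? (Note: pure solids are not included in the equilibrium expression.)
K_p = 0.845

Solids (CaCO₃, CaO) have activity 1 and are excluded.
Kp = P(CO₂) = 0.845.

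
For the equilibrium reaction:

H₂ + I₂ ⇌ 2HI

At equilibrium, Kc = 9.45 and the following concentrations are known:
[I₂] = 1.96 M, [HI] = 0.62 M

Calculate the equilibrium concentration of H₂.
[H₂] = 0.0208 M

Kc = ([HI]^2) / ([H₂] × [I₂]) = 9.45
[H₂]^1 = (product terms)/(Kc · other reactant terms) = 0.3844 / (9.45 · 1.96) = 0.020754
[H₂] = 0.0208 M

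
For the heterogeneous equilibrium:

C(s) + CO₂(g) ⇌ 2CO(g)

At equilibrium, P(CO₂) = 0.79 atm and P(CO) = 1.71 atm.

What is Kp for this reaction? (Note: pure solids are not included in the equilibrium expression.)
K_p = 3.701

Solid C is excluded.
Kp = P(CO)²/P(CO₂) = (1.71)²/0.79 = 2.924/0.79 = 3.701.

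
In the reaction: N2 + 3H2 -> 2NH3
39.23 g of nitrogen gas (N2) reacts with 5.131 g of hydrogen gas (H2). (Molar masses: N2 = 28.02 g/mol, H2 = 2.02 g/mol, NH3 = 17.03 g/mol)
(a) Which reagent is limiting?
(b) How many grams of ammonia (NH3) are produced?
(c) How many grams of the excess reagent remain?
(a) H2, (b) 28.84 g, (c) 15.51 g

Moles of N2 = 39.23 g ÷ 28.02 g/mol = 1.40007 mol
Moles of H2 = 5.131 g ÷ 2.02 g/mol = 2.5401 mol
Moles ÷ coefficient: N2: 1.40007/1 = 1.4, H2: 2.5401/3 = 0.8467
(a) H2 has the smaller value, so H2 is the limiting reagent.
(b) Moles of NH3 = 2.5401 mol H2 × (2/3) = 1.6934 mol; mass = 1.6934 mol × 17.03 g/mol = 28.84 g
(c) N2 consumed = 2.5401 × (1/3) = 0.8467 mol; remaining = 1.40007 − 0.8467 = 0.553372 mol; mass = 0.553372 mol × 28.02 g/mol = 15.51 g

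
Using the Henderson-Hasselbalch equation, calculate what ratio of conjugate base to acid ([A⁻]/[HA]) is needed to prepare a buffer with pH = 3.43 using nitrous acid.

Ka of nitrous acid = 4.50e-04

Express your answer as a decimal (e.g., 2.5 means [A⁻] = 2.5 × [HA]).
[A⁻]/[HA] = 1.211

pKa = −log(4.50e-04) = 3.3468. pH = pKa + log([A⁻]/[HA]). 3.43 = 3.3468 + log(ratio). log(ratio) = 3.43 − 3.3468 = 0.0832. ratio = 10^(0.0832) = 1.211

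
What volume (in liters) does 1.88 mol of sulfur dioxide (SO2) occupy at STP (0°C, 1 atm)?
At STP, 1 mol of gas occupies 22.4 L
Volume = 1.88 mol × 22.4 L/mol = 42.11 L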